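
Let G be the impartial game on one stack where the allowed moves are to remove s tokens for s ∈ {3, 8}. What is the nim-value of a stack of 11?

Grundy values for subtraction set {3, 8}:
k:     0  1  2  3  4  5  6  7  8  9 10 11
g(k):  0  0  0  1  1  1  0  0  2  1  1  0
So g(11) = 0.

0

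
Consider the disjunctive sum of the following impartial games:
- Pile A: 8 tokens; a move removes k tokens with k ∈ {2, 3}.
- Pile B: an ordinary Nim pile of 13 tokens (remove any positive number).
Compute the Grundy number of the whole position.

Grundy values for pile A (subtraction set {2, 3}):
k:     0  1  2  3  4  5  6  7  8
g(k):  0  0  1  1  2  0  0  1  1
So g(8) = 1.
Pile B is a plain Nim pile of size 13, so its Grundy value is 13.
The value of a disjunctive sum is the nim-sum of the parts.
Combined value = 1 XOR 13 = 12.

12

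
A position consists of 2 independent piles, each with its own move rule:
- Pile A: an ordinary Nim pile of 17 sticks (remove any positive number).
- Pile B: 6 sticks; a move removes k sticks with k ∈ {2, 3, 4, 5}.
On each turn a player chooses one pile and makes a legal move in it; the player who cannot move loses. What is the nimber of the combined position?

18

Pile A is a plain Nim pile of size 17, so its Grundy value is 17.
Grundy values for pile B (subtraction set {2, 3, 4, 5}):
k:     0  1  2  3  4  5  6
g(k):  0  0  1  1  2  2  3
So g(6) = 3.
The value of a disjunctive sum is the nim-sum of the parts.
Combined value = 17 ⊕ 3 = 18.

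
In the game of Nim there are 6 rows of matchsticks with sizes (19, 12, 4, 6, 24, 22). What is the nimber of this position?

Write each in binary and XOR column by column:
  10011  (19)
  01100  (12)
  00100  (4)
  00110  (6)
  11000  (24)
  10110  (22)
  -----
  10011  (19)

19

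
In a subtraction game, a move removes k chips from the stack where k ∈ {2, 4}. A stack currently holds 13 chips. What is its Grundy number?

Compute g(0), g(1), … for moves {2, 4}:
k:     0  1  2  3  4  5  6  7  8  9 10 11 12 13
g(k):  0  0  1  1  2  2  0  0  1  1  2  2  0  0
So g(13) = 0.

0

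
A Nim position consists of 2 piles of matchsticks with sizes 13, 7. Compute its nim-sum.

10

Bitwise XOR of the heap sizes:
  1101  (13)
  0111  (7)
  ----
  1010  (10)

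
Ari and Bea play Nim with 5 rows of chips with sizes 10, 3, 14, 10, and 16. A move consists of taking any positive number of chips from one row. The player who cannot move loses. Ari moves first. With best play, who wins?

Compute the nim-sum pairwise:
10 ⊕ 3 = 9
9 ⊕ 14 = 7
7 ⊕ 10 = 13
13 ⊕ 16 = 29
The nim-sum is 29 ≠ 0, so this is an N-position: the player to move can win; Ari has a winning move.

Ari wins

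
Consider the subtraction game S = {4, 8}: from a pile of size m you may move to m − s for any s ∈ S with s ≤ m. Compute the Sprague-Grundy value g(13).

0

Build the Grundy sequence with g(k) = mex{g(k−s) : s ∈ {4, 8}, s ≤ k}:
g(0) = mex{} = 0
g(1) = mex{} = 0
g(2) = mex{} = 0
g(3) = mex{} = 0
g(4) = mex{0} = 1
g(5) = mex{0} = 1
g(6) = mex{0} = 1
g(7) = mex{0} = 1
g(8) = mex{0,1} = 2
g(9) = mex{0,1} = 2
g(10) = mex{0,1} = 2
g(11) = mex{0,1} = 2
g(12) = mex{1,2} = 0
g(13) = mex{1,2} = 0
So g(13) = 0.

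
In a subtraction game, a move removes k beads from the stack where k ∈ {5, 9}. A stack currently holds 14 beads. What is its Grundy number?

Build the Grundy sequence with g(k) = mex{g(k−s) : s ∈ {5, 9}, s ≤ k}:
k:     0  1  2  3  4  5  6  7  8  9 10 11 12 13 14
g(k):  0  0  0  0  0  1  1  1  1  1  2  2  2  2  0
So g(14) = 0.

0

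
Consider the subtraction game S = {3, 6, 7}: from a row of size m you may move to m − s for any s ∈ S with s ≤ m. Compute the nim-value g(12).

0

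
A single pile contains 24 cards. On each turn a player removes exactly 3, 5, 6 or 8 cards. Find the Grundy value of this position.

0

Grundy values for subtraction set {3, 5, 6, 8}:
k:     0  1  2  3  4  5  6  7  8  9 10 11 12 13 14 15 16 17 18 19 20 21 22 23 24
g(k):  0  0  0  1  1  1  2  2  2  3  3  0  0  0  1  1  1  2  2  2  3  3  0  0  0
So g(24) = 0.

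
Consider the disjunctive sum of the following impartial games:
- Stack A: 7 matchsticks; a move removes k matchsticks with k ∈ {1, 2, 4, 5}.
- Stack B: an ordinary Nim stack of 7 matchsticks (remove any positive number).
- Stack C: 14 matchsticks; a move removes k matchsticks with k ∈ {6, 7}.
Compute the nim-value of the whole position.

Grundy values for stack A (subtraction set {1, 2, 4, 5}):
g(0) = mex{} = 0
g(1) = mex{0} = 1
g(2) = mex{0,1} = 2
g(3) = mex{1,2} = 0
g(4) = mex{0,2} = 1
g(5) = mex{0,1} = 2
g(6) = mex{1,2} = 0
g(7) = mex{0,2} = 1
So g(7) = 1.
Stack B is a plain Nim stack of size 7, so its Grundy value is 7.
For stack C, compute g(0), g(1), … with moves {6, 7}:
k:     0  1  2  3  4  5  6  7  8  9 10 11 12 13 14
g(k):  0  0  0  0  0  0  1  1  1  1  1  1  2  0  0
So g(14) = 0.
The value of a disjunctive sum is the nim-sum of the parts.
Combined value = 1 XOR 7 XOR 0 = 6.

6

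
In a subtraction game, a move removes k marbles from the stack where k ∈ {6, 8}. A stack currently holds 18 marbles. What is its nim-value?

Build the Grundy sequence with g(k) = mex{g(k−s) : s ∈ {6, 8}, s ≤ k}:
k:     0  1  2  3  4  5  6  7  8  9 10 11 12 13 14 15 16 17 18
g(k):  0  0  0  0  0  0  1  1  1  1  1  1  2  2  0  0  0  0  0
So g(18) = 0.

0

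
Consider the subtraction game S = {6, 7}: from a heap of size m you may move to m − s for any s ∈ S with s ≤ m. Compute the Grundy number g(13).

0

Grundy values for subtraction set {6, 7}:
g(0) = mex{} = 0
g(1) = mex{} = 0
g(2) = mex{} = 0
g(3) = mex{} = 0
g(4) = mex{} = 0
g(5) = mex{} = 0
g(6) = mex{0} = 1
g(7) = mex{0} = 1
g(8) = mex{0} = 1
g(9) = mex{0} = 1
g(10) = mex{0} = 1
g(11) = mex{0} = 1
g(12) = mex{0,1} = 2
g(13) = mex{1} = 0
So g(13) = 0.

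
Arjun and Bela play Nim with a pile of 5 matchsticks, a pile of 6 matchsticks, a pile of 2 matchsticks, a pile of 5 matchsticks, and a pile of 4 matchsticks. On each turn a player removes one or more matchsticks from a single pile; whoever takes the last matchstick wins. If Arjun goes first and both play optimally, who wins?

Bela wins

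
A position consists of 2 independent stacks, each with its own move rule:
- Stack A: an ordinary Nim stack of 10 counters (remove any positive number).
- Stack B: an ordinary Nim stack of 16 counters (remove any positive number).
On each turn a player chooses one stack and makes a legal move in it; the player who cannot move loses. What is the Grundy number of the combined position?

Stack A is a plain Nim stack of size 10, so its Grundy value is 10.
Stack B is a plain Nim stack of size 16, so its Grundy value is 16.
By the Sprague-Grundy theorem, the Grundy value of a sum of independent games is the XOR of the component values.
Combined value = 10 XOR 16 = 26.

26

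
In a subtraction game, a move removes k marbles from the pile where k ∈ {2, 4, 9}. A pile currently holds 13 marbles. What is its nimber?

0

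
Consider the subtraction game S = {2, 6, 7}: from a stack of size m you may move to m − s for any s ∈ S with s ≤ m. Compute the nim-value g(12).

2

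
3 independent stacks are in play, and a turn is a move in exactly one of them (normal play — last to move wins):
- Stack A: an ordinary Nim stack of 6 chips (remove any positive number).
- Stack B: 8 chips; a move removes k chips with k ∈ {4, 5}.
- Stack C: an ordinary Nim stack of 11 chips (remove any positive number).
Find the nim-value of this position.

Stack A is a plain Nim stack of size 6, so its Grundy value is 6.
For stack B, compute g(0), g(1), … with moves {4, 5}:
g(0) = mex{} = 0
g(1) = mex{} = 0
g(2) = mex{} = 0
g(3) = mex{} = 0
g(4) = mex{0} = 1
g(5) = mex{0} = 1
g(6) = mex{0} = 1
g(7) = mex{0} = 1
g(8) = mex{0,1} = 2
So g(8) = 2.
Stack C is a plain Nim stack of size 11, so its Grundy value is 11.
The value of a disjunctive sum is the nim-sum of the parts.
Combined value = 6 XOR 2 XOR 11 = 15.

15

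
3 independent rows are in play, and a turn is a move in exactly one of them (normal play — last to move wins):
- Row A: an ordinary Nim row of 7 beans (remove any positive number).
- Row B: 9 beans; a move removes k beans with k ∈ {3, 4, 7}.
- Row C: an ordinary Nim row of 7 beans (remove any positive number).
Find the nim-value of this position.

3

Row A is a plain Nim row of size 7, so its Grundy value is 7.
Build the Grundy sequence for row B with g(k) = mex{g(k−s) : s ∈ {3, 4, 7}, s ≤ k}:
k:     0  1  2  3  4  5  6  7  8  9
g(k):  0  0  0  1  1  1  2  2  2  3
So g(9) = 3.
Row C is a plain Nim row of size 7, so its Grundy value is 7.
By the Sprague-Grundy theorem, the Grundy value of a sum of independent games is the XOR of the component values.
Combined value = 7 ⊕ 3 ⊕ 7 = 3.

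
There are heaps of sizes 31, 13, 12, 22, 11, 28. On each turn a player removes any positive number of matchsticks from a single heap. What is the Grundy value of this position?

31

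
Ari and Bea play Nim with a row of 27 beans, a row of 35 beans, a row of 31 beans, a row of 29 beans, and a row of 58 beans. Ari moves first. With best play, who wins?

Bea wins

Compute the nim-sum pairwise:
27 XOR 35 = 56
56 XOR 31 = 39
39 XOR 29 = 58
58 XOR 58 = 0
The nim-sum is 0, so this is a P-position: the player to move is in a losing position under optimal play; Ari is about to move from it and so loses — Bea wins.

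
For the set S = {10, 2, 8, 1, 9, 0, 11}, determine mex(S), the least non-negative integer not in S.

3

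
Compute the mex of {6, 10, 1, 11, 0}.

2

The values 0, 1 are all present; 2 is the first non-negative integer missing from the set.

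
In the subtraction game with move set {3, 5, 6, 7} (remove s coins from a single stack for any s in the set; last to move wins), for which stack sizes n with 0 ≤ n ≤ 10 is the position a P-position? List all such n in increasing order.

0, 1, 2, 10

Compute g(0), g(1), … for moves {3, 5, 6, 7}:
g(0) = mex{} = 0
g(1) = mex{} = 0
g(2) = mex{} = 0
g(3) = mex{0} = 1
g(4) = mex{0} = 1
g(5) = mex{0} = 1
g(6) = mex{0,1} = 2
g(7) = mex{0,1} = 2
g(8) = mex{0,1} = 2
g(9) = mex{0,1,2} = 3
g(10) = mex{1,2} = 0
The P-positions (g = 0) in 0..10 are 0, 1, 2, 10.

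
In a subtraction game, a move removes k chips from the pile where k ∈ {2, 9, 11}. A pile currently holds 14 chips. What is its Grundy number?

3

Build the Grundy sequence with g(k) = mex{g(k−s) : s ∈ {2, 9, 11}, s ≤ k}:
g(0) = mex{} = 0
g(1) = mex{} = 0
g(2) = mex{0} = 1
g(3) = mex{0} = 1
g(4) = mex{1} = 0
g(5) = mex{1} = 0
g(6) = mex{0} = 1
g(7) = mex{0} = 1
g(8) = mex{1} = 0
g(9) = mex{0,1} = 2
g(10) = mex{0} = 1
g(11) = mex{0,1,2} = 3
g(12) = mex{0,1} = 2
g(13) = mex{0,1,3} = 2
g(14) = mex{0,1,2} = 3
So g(14) = 3.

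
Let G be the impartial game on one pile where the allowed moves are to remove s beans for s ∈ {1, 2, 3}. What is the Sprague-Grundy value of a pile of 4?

Compute g(0), g(1), … for moves {1, 2, 3}:
g(0) = mex{} = 0
g(1) = mex{0} = 1
g(2) = mex{0,1} = 2
g(3) = mex{0,1,2} = 3
g(4) = mex{1,2,3} = 0
So g(4) = 0.

0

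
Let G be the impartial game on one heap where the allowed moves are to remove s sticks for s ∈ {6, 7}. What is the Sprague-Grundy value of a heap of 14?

0

Build the Grundy sequence with g(k) = mex{g(k−s) : s ∈ {6, 7}, s ≤ k}:
k:     0  1  2  3  4  5  6  7  8  9 10 11 12 13 14
g(k):  0  0  0  0  0  0  1  1  1  1  1  1  2  0  0
So g(14) = 0.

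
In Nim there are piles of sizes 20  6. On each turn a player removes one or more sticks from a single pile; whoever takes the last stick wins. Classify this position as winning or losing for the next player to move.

Winning position

In binary:
  10100  (20)
  00110  (6)
  -----
  10010  (18)
The nim-sum is 18 ≠ 0, so this is an N-position: the player to move can win.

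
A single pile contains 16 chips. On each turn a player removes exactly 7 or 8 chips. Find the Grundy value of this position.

0

Compute g(0), g(1), … for moves {7, 8}:
k:     0  1  2  3  4  5  6  7  8  9 10 11 12 13 14 15 16
g(k):  0  0  0  0  0  0  0  1  1  1  1  1  1  1  2  0  0
So g(16) = 0.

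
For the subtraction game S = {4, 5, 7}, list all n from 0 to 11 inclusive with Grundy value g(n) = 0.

0, 1, 2, 3, 11

Build the Grundy sequence with g(k) = mex{g(k−s) : s ∈ {4, 5, 7}, s ≤ k}:
g(0) = mex{} = 0
g(1) = mex{} = 0
g(2) = mex{} = 0
g(3) = mex{} = 0
g(4) = mex{0} = 1
g(5) = mex{0} = 1
g(6) = mex{0} = 1
g(7) = mex{0} = 1
g(8) = mex{0,1} = 2
g(9) = mex{0,1} = 2
g(10) = mex{0,1} = 2
g(11) = mex{1} = 0
The P-positions (g = 0) in 0..11 are 0, 1, 2, 3, 11.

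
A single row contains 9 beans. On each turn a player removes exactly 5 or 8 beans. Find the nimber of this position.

Build the Grundy sequence with g(k) = mex{g(k−s) : s ∈ {5, 8}, s ≤ k}:
k:     0  1  2  3  4  5  6  7  8  9
g(k):  0  0  0  0  0  1  1  1  1  1
So g(9) = 1.

1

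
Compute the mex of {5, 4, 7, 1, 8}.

0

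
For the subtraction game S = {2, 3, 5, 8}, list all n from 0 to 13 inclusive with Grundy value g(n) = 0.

0, 1, 7, 11

Compute g(0), g(1), … for moves {2, 3, 5, 8}:
k:     0  1  2  3  4  5  6  7  8  9 10 11 12 13
g(k):  0  0  1  1  2  2  3  0  4  1  3  0  4  1
The P-positions (g = 0) in 0..13 are 0, 1, 7, 11.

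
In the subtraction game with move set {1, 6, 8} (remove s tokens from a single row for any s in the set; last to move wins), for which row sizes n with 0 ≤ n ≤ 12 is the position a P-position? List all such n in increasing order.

Grundy values for subtraction set {1, 6, 8}:
g(0) = mex{} = 0
g(1) = mex{0} = 1
g(2) = mex{1} = 0
g(3) = mex{0} = 1
g(4) = mex{1} = 0
g(5) = mex{0} = 1
g(6) = mex{0,1} = 2
g(7) = mex{1,2} = 0
g(8) = mex{0} = 1
g(9) = mex{1} = 0
g(10) = mex{0} = 1
g(11) = mex{1} = 0
g(12) = mex{0,2} = 1
The P-positions (g = 0) in 0..12 are 0, 2, 4, 7, 9, 11.

0, 2, 4, 7, 9, 11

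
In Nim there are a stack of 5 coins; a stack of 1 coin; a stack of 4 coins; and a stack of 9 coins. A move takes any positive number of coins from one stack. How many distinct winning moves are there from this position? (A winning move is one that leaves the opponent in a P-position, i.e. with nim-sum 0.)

1

Write each in binary and XOR column by column:
  0101  (5)
  0001  (1)
  0100  (4)
  1001  (9)
  ----
  1001  (9)
The overall nim-sum is X = 9. A stack of size p has a winning move iff p XOR X < p (reduce it to p XOR X).
  5: 5 XOR 9 = 12 ≥ 5 — no move.
  1: 1 XOR 9 = 8 ≥ 1 — no move.
  4: 4 XOR 9 = 13 ≥ 4 — no move.
  9: 9 XOR 9 = 0 < 9 — winning move (to 0).
That gives 1 winning move.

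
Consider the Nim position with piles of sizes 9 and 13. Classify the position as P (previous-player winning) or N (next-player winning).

Compute the nim-sum pairwise:
9 ⊕ 13 = 4
The nim-sum is 4 ≠ 0, so this is an N-position: the player to move can win.

N-position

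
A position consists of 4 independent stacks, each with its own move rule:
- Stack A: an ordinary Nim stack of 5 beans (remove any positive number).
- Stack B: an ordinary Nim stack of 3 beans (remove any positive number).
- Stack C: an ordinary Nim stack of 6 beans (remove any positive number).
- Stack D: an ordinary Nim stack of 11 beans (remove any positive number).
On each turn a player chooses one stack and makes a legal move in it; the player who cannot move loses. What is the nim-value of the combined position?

11

Stack A is a plain Nim stack of size 5, so its Grundy value is 5.
Stack B is a plain Nim stack of size 3, so its Grundy value is 3.
Stack C is a plain Nim stack of size 6, so its Grundy value is 6.
Stack D is a plain Nim stack of size 11, so its Grundy value is 11.
The value of a disjunctive sum is the nim-sum of the parts.
Combined value = 5 ⊕ 3 ⊕ 6 ⊕ 11 = 11.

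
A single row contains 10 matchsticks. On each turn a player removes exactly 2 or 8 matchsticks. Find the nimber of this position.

0

Build the Grundy sequence with g(k) = mex{g(k−s) : s ∈ {2, 8}, s ≤ k}:
g(0) = mex{} = 0
g(1) = mex{} = 0
g(2) = mex{0} = 1
g(3) = mex{0} = 1
g(4) = mex{1} = 0
g(5) = mex{1} = 0
g(6) = mex{0} = 1
g(7) = mex{0} = 1
g(8) = mex{0,1} = 2
g(9) = mex{0,1} = 2
g(10) = mex{1,2} = 0
So g(10) = 0.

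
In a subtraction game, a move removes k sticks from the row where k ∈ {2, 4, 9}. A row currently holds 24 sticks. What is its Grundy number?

0

Compute g(0), g(1), … for moves {2, 4, 9}:
k:     0  1  2  3  4  5  6  7  8  9 10 11 12 13 14 15 16 17 18 19 20 21 22 23 24
g(k):  0  0  1  1  2  2  0  0  1  1  2  2  0  0  1  1  2  2  0  0  1  1  2  2  0
So g(24) = 0.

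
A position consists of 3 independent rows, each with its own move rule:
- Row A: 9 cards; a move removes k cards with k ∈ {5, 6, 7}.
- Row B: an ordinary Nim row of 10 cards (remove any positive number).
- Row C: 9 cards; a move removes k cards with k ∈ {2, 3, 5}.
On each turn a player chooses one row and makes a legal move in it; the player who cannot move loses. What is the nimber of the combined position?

10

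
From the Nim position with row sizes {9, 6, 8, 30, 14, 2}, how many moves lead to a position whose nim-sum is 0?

Nim-sum: 9 ^ 6 ^ 8 ^ 30 ^ 14 ^ 2 = 21.
The overall nim-sum is X = 21. A row of size p has a winning move iff p XOR X < p (reduce it to p XOR X).
  9: 9 XOR 21 = 28 ≥ 9 — no move.
  6: 6 XOR 21 = 19 ≥ 6 — no move.
  8: 8 XOR 21 = 29 ≥ 8 — no move.
  30: 30 XOR 21 = 11 < 30 — winning move (to 11).
  14: 14 XOR 21 = 27 ≥ 14 — no move.
  2: 2 XOR 21 = 23 ≥ 2 — no move.
That gives 1 winning move.

1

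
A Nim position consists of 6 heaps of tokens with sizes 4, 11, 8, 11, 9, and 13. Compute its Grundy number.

8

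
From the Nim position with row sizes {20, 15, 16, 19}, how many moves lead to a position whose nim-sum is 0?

3

Nim-sum: 20 ^ 15 ^ 16 ^ 19 = 24.
The overall nim-sum is X = 24. A row of size p has a winning move iff p XOR X < p (reduce it to p XOR X).
  20: 20 XOR 24 = 12 < 20 — winning move (to 12).
  15: 15 XOR 24 = 23 ≥ 15 — no move.
  16: 16 XOR 24 = 8 < 16 — winning move (to 8).
  19: 19 XOR 24 = 11 < 19 — winning move (to 11).
That gives 3 winning moves.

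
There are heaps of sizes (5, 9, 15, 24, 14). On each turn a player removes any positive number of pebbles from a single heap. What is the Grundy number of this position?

21

Nim-sum: 5 XOR 9 XOR 15 XOR 24 XOR 14 = 21.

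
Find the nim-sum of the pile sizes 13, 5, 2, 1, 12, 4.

3

In binary:
  1101  (13)
  0101  (5)
  0010  (2)
  0001  (1)
  1100  (12)
  0100  (4)
  ----
  0011  (3)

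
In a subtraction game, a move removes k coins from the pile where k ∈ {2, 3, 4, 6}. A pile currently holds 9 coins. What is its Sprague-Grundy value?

Build the Grundy sequence with g(k) = mex{g(k−s) : s ∈ {2, 3, 4, 6}, s ≤ k}:
g(0) = mex{} = 0
g(1) = mex{} = 0
g(2) = mex{0} = 1
g(3) = mex{0} = 1
g(4) = mex{0,1} = 2
g(5) = mex{0,1} = 2
g(6) = mex{0,1,2} = 3
g(7) = mex{0,1,2} = 3
g(8) = mex{1,2,3} = 0
g(9) = mex{1,2,3} = 0
So g(9) = 0.

0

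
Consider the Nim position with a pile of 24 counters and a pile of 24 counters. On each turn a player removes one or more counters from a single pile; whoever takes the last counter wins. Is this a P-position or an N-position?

Nim-sum: 24 ^ 24 = 0.
The nim-sum is 0, so this is a P-position: the player to move is in a losing position under optimal play.

P-position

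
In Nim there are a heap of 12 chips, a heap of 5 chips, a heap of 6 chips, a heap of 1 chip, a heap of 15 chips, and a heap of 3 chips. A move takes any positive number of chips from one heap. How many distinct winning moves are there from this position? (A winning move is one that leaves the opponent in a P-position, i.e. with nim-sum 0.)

Nim-sum: 12 ⊕ 5 ⊕ 6 ⊕ 1 ⊕ 15 ⊕ 3 = 2.
The overall nim-sum is X = 2. A heap of size p has a winning move iff p XOR X < p (reduce it to p XOR X).
  12: 12 XOR 2 = 14 ≥ 12 — no move.
  5: 5 XOR 2 = 7 ≥ 5 — no move.
  6: 6 XOR 2 = 4 < 6 — winning move (to 4).
  1: 1 XOR 2 = 3 ≥ 1 — no move.
  15: 15 XOR 2 = 13 < 15 — winning move (to 13).
  3: 3 XOR 2 = 1 < 3 — winning move (to 1).
That gives 3 winning moves.

3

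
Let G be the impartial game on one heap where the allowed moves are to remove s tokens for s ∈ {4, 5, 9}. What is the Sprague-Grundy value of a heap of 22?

Grundy values for subtraction set {4, 5, 9}:
k:     0  1  2  3  4  5  6  7  8  9 10 11 12 13 14 15 16 17 18 19 20 21 22
g(k):  0  0  0  0  1  1  1  1  2  2  2  2  3  0  0  0  0  1  1  1  1  2  2
So g(22) = 2.

2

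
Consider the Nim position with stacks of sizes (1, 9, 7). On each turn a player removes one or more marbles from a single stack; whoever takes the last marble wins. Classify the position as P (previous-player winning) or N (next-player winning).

Bitwise XOR of the heap sizes:
  0001  (1)
  1001  (9)
  0111  (7)
  ----
  1111  (15)
The nim-sum is 15 ≠ 0, so this is an N-position: the player to move can win.

N-position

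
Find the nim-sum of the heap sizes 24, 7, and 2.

29

Bitwise XOR of the heap sizes:
  11000  (24)
  00111  (7)
  00010  (2)
  -----
  11101  (29)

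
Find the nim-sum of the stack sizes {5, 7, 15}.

13

Write each in binary and XOR column by column:
  0101  (5)
  0111  (7)
  1111  (15)
  ----
  1101  (13)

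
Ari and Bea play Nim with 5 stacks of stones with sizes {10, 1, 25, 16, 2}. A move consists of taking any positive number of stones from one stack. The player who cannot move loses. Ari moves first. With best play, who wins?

Bea wins

Nim-sum: 10 XOR 1 XOR 25 XOR 16 XOR 2 = 0.
The nim-sum is 0, so this is a P-position: the player to move is in a losing position under optimal play; Ari is about to move from it and so loses — Bea wins.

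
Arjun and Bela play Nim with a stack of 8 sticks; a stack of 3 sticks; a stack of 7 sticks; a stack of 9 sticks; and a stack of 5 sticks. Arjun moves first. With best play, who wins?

Bela wins

Write each in binary and XOR column by column:
  1000  (8)
  0011  (3)
  0111  (7)
  1001  (9)
  0101  (5)
  ----
  0000  (0)
The nim-sum is 0, so this is a P-position: the player to move is in a losing position under optimal play; Arjun is about to move from it and so loses — Bela wins.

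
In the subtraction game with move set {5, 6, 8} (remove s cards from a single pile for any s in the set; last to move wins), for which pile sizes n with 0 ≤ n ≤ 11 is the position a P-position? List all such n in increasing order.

0, 1, 2, 3, 4

Compute g(0), g(1), … for moves {5, 6, 8}:
k:     0  1  2  3  4  5  6  7  8  9 10 11
g(k):  0  0  0  0  0  1  1  1  1  1  2  2
The P-positions (g = 0) in 0..11 are 0, 1, 2, 3, 4.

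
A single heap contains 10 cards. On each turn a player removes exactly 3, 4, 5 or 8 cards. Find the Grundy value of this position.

Grundy values for subtraction set {3, 4, 5, 8}:
g(0) = mex{} = 0
g(1) = mex{} = 0
g(2) = mex{} = 0
g(3) = mex{0} = 1
g(4) = mex{0} = 1
g(5) = mex{0} = 1
g(6) = mex{0,1} = 2
g(7) = mex{0,1} = 2
g(8) = mex{0,1} = 2
g(9) = mex{0,1,2} = 3
g(10) = mex{0,1,2} = 3
So g(10) = 3.

3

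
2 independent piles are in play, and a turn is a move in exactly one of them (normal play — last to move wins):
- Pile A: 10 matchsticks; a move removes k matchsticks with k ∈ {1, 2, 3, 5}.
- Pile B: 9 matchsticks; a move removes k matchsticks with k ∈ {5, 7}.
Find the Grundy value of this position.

Grundy values for pile A (subtraction set {1, 2, 3, 5}):
g(0) = mex{} = 0
g(1) = mex{0} = 1
g(2) = mex{0,1} = 2
g(3) = mex{0,1,2} = 3
g(4) = mex{1,2,3} = 0
g(5) = mex{0,2,3} = 1
g(6) = mex{0,1,3} = 2
g(7) = mex{0,1,2} = 3
g(8) = mex{1,2,3} = 0
g(9) = mex{0,2,3} = 1
g(10) = mex{0,1,3} = 2
So g(10) = 2.
Build the Grundy sequence for pile B with g(k) = mex{g(k−s) : s ∈ {5, 7}, s ≤ k}:
g(0) = mex{} = 0
g(1) = mex{} = 0
g(2) = mex{} = 0
g(3) = mex{} = 0
g(4) = mex{} = 0
g(5) = mex{0} = 1
g(6) = mex{0} = 1
g(7) = mex{0} = 1
g(8) = mex{0} = 1
g(9) = mex{0} = 1
So g(9) = 1.
The value of a disjunctive sum is the nim-sum of the parts.
Combined value = 2 XOR 1 = 3.

3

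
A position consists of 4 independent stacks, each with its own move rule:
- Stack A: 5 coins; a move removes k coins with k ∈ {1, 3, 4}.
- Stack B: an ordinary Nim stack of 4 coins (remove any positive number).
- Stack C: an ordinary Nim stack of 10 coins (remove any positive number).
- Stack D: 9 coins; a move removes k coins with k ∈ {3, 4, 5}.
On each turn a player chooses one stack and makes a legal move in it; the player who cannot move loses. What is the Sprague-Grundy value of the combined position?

13

Build the Grundy sequence for stack A with g(k) = mex{g(k−s) : s ∈ {1, 3, 4}, s ≤ k}:
g(0) = mex{} = 0
g(1) = mex{0} = 1
g(2) = mex{1} = 0
g(3) = mex{0} = 1
g(4) = mex{0,1} = 2
g(5) = mex{0,1,2} = 3
So g(5) = 3.
Stack B is a plain Nim stack of size 4, so its Grundy value is 4.
Stack C is a plain Nim stack of size 10, so its Grundy value is 10.
For stack D, compute g(0), g(1), … with moves {3, 4, 5}:
k:     0  1  2  3  4  5  6  7  8  9
g(k):  0  0  0  1  1  1  2  2  0  0
So g(9) = 0.
By the Sprague-Grundy theorem, the Grundy value of a sum of independent games is the XOR of the component values.
Combined value = 3 ⊕ 4 ⊕ 10 ⊕ 0 = 13.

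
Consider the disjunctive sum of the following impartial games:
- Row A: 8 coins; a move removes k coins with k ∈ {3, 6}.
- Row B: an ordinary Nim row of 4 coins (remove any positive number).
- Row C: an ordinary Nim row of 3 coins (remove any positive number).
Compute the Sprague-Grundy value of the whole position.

For row A, compute g(0), g(1), … with moves {3, 6}:
k:     0  1  2  3  4  5  6  7  8
g(k):  0  0  0  1  1  1  2  2  2
So g(8) = 2.
Row B is a plain Nim row of size 4, so its Grundy value is 4.
Row C is a plain Nim row of size 3, so its Grundy value is 3.
By the Sprague-Grundy theorem, the Grundy value of a sum of independent games is the XOR of the component values.
Combined value = 2 XOR 4 XOR 3 = 5.

5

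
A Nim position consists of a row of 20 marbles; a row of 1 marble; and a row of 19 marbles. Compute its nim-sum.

Nim-sum: 20 ^ 1 ^ 19 = 6.

6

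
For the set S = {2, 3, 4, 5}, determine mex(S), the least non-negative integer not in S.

0 is not in the set, so the mex is 0.

0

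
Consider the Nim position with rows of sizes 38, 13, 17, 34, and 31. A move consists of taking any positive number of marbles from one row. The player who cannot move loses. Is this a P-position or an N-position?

Nim-sum: 38 XOR 13 XOR 17 XOR 34 XOR 31 = 7.
The nim-sum is 7 ≠ 0, so this is an N-position: the player to move can win.

N-position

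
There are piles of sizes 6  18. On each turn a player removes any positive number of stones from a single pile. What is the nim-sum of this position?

20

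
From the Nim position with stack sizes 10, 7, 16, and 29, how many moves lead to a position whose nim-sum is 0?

In binary:
  01010  (10)
  00111  (7)
  10000  (16)
  11101  (29)
  -----
  00000  (0)
The nim-sum is already 0, so every move leaves a nonzero nim-sum — there are no winning moves.

0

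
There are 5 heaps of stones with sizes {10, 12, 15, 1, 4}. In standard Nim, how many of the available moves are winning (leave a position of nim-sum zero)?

3

Bitwise XOR of the heap sizes:
  1010  (10)
  1100  (12)
  1111  (15)
  0001  (1)
  0100  (4)
  ----
  1100  (12)
The overall nim-sum is X = 12. A heap of size p has a winning move iff p XOR X < p (reduce it to p XOR X).
  10: 10 XOR 12 = 6 < 10 — winning move (to 6).
  12: 12 XOR 12 = 0 < 12 — winning move (to 0).
  15: 15 XOR 12 = 3 < 15 — winning move (to 3).
  1: 1 XOR 12 = 13 ≥ 1 — no move.
  4: 4 XOR 12 = 8 ≥ 4 — no move.
That gives 3 winning moves.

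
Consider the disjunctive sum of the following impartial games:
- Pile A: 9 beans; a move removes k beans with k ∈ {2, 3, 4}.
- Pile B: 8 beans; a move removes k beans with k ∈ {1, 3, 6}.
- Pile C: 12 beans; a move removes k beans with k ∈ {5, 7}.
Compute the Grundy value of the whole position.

Build the Grundy sequence for pile A with g(k) = mex{g(k−s) : s ∈ {2, 3, 4}, s ≤ k}:
k:     0  1  2  3  4  5  6  7  8  9
g(k):  0  0  1  1  2  2  0  0  1  1
So g(9) = 1.
Grundy values for pile B (subtraction set {1, 3, 6}):
g(0) = mex{} = 0
g(1) = mex{0} = 1
g(2) = mex{1} = 0
g(3) = mex{0} = 1
g(4) = mex{1} = 0
g(5) = mex{0} = 1
g(6) = mex{0,1} = 2
g(7) = mex{0,1,2} = 3
g(8) = mex{0,1,3} = 2
So g(8) = 2.
For pile C, compute g(0), g(1), … with moves {5, 7}:
g(0) = mex{} = 0
g(1) = mex{} = 0
g(2) = mex{} = 0
g(3) = mex{} = 0
g(4) = mex{} = 0
g(5) = mex{0} = 1
g(6) = mex{0} = 1
g(7) = mex{0} = 1
g(8) = mex{0} = 1
g(9) = mex{0} = 1
g(10) = mex{0,1} = 2
g(11) = mex{0,1} = 2
g(12) = mex{1} = 0
So g(12) = 0.
The value of a disjunctive sum is the nim-sum of the parts.
Combined value = 1 XOR 2 XOR 0 = 3.

3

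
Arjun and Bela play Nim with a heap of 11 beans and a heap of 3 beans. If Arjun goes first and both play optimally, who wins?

Arjun wins

Write each in binary and XOR column by column:
  1011  (11)
  0011  (3)
  ----
  1000  (8)
The nim-sum is 8 ≠ 0, so this is an N-position: the player to move can win; Arjun has a winning move.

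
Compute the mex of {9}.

0

0 is not in the set, so the mex is 0.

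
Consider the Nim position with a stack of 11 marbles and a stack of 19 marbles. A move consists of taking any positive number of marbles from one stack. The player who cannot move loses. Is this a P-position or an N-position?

N-position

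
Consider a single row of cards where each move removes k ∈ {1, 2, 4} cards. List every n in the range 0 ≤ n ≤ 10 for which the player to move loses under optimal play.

Build the Grundy sequence with g(k) = mex{g(k−s) : s ∈ {1, 2, 4}, s ≤ k}:
g(0) = mex{} = 0
g(1) = mex{0} = 1
g(2) = mex{0,1} = 2
g(3) = mex{1,2} = 0
g(4) = mex{0,2} = 1
g(5) = mex{0,1} = 2
g(6) = mex{1,2} = 0
g(7) = mex{0,2} = 1
g(8) = mex{0,1} = 2
g(9) = mex{1,2} = 0
g(10) = mex{0,2} = 1
The P-positions (g = 0) in 0..10 are 0, 3, 6, 9.

0, 3, 6, 9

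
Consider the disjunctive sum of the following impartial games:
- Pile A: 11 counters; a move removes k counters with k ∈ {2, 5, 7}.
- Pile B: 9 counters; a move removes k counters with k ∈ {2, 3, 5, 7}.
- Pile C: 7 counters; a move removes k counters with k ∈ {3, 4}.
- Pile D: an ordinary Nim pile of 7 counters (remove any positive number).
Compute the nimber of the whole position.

4

Grundy values for pile A (subtraction set {2, 5, 7}):
k:     0  1  2  3  4  5  6  7  8  9 10 11
g(k):  0  0  1  1  0  2  1  3  2  2  0  3
So g(11) = 3.
For pile B, compute g(0), g(1), … with moves {2, 3, 5, 7}:
k:     0  1  2  3  4  5  6  7  8  9
g(k):  0  0  1  1  2  2  3  3  4  0
So g(9) = 0.
Grundy values for pile C (subtraction set {3, 4}):
k:     0  1  2  3  4  5  6  7
g(k):  0  0  0  1  1  1  2  0
So g(7) = 0.
Pile D is a plain Nim pile of size 7, so its Grundy value is 7.
The value of a disjunctive sum is the nim-sum of the parts.
Combined value = 3 XOR 0 XOR 0 XOR 7 = 4.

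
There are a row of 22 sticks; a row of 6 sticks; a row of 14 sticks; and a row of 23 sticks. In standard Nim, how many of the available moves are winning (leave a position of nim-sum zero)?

1

Compute the nim-sum pairwise:
22 XOR 6 = 16
16 XOR 14 = 30
30 XOR 23 = 9
The overall nim-sum is X = 9. A row of size p has a winning move iff p XOR X < p (reduce it to p XOR X).
  22: 22 XOR 9 = 31 ≥ 22 — no move.
  6: 6 XOR 9 = 15 ≥ 6 — no move.
  14: 14 XOR 9 = 7 < 14 — winning move (to 7).
  23: 23 XOR 9 = 30 ≥ 23 — no move.
That gives 1 winning move.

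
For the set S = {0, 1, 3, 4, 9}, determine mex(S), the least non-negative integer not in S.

The values 0, 1 are all present; 2 is the first non-negative integer missing from the set.

2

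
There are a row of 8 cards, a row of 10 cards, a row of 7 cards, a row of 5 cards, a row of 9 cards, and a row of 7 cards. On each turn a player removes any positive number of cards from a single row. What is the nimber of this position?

Write each in binary and XOR column by column:
  1000  (8)
  1010  (10)
  0111  (7)
  0101  (5)
  1001  (9)
  0111  (7)
  ----
  1110  (14)

14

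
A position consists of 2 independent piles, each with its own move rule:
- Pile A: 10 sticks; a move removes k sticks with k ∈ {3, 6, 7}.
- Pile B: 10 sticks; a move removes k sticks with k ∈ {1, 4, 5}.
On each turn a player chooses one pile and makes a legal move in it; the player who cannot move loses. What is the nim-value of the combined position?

0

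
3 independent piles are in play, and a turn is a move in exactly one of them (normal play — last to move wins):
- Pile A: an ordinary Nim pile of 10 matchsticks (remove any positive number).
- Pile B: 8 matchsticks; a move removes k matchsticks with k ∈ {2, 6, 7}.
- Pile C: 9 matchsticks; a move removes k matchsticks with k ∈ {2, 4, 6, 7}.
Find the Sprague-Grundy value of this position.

8

Pile A is a plain Nim pile of size 10, so its Grundy value is 10.
Grundy values for pile B (subtraction set {2, 6, 7}):
g(0) = mex{} = 0
g(1) = mex{} = 0
g(2) = mex{0} = 1
g(3) = mex{0} = 1
g(4) = mex{1} = 0
g(5) = mex{1} = 0
g(6) = mex{0} = 1
g(7) = mex{0} = 1
g(8) = mex{0,1} = 2
So g(8) = 2.
Grundy values for pile C (subtraction set {2, 4, 6, 7}):
k:     0  1  2  3  4  5  6  7  8  9
g(k):  0  0  1  1  2  2  3  3  4  0
So g(9) = 0.
The value of a disjunctive sum is the nim-sum of the parts.
Combined value = 10 XOR 2 XOR 0 = 8.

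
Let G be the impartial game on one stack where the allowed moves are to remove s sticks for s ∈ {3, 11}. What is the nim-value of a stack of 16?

Grundy values for subtraction set {3, 11}:
k:     0  1  2  3  4  5  6  7  8  9 10 11 12 13 14 15 16
g(k):  0  0  0  1  1  1  0  0  0  1  1  1  2  2  0  0  0
So g(16) = 0.

0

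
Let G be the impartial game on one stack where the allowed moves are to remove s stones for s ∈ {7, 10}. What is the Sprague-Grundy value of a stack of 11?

1

Build the Grundy sequence with g(k) = mex{g(k−s) : s ∈ {7, 10}, s ≤ k}:
g(0) = mex{} = 0
g(1) = mex{} = 0
g(2) = mex{} = 0
g(3) = mex{} = 0
g(4) = mex{} = 0
g(5) = mex{} = 0
g(6) = mex{} = 0
g(7) = mex{0} = 1
g(8) = mex{0} = 1
g(9) = mex{0} = 1
g(10) = mex{0} = 1
g(11) = mex{0} = 1
So g(11) = 1.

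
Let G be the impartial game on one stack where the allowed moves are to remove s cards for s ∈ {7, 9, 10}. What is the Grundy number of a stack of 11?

1

Build the Grundy sequence with g(k) = mex{g(k−s) : s ∈ {7, 9, 10}, s ≤ k}:
k:     0  1  2  3  4  5  6  7  8  9 10 11
g(k):  0  0  0  0  0  0  0  1  1  1  1  1
So g(11) = 1.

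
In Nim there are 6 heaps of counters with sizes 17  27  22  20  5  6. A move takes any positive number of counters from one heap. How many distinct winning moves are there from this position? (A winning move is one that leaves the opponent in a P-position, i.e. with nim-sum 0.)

1

Nim-sum: 17 ⊕ 27 ⊕ 22 ⊕ 20 ⊕ 5 ⊕ 6 = 11.
The overall nim-sum is X = 11. A heap of size p has a winning move iff p XOR X < p (reduce it to p XOR X).
  17: 17 XOR 11 = 26 ≥ 17 — no move.
  27: 27 XOR 11 = 16 < 27 — winning move (to 16).
  22: 22 XOR 11 = 29 ≥ 22 — no move.
  20: 20 XOR 11 = 31 ≥ 20 — no move.
  5: 5 XOR 11 = 14 ≥ 5 — no move.
  6: 6 XOR 11 = 13 ≥ 6 — no move.
That gives 1 winning move.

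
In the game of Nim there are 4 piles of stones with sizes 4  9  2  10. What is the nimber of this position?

5

In binary:
  0100  (4)
  1001  (9)
  0010  (2)
  1010  (10)
  ----
  0101  (5)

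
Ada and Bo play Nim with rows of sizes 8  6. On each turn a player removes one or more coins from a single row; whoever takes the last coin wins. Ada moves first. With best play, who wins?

Nim-sum: 8 XOR 6 = 14.
The nim-sum is 14 ≠ 0, so this is an N-position: the player to move can win; Ada has a winning move.

Ada wins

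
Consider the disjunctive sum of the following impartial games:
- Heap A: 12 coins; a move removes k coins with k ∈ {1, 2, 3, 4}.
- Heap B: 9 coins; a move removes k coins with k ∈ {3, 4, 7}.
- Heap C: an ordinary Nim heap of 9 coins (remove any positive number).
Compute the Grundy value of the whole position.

8

For heap A, compute g(0), g(1), … with moves {1, 2, 3, 4}:
k:     0  1  2  3  4  5  6  7  8  9 10 11 12
g(k):  0  1  2  3  4  0  1  2  3  4  0  1  2
So g(12) = 2.
Grundy values for heap B (subtraction set {3, 4, 7}):
k:     0  1  2  3  4  5  6  7  8  9
g(k):  0  0  0  1  1  1  2  2  2  3
So g(9) = 3.
Heap C is a plain Nim heap of size 9, so its Grundy value is 9.
By the Sprague-Grundy theorem, the Grundy value of a sum of independent games is the XOR of the component values.
Combined value = 2 ⊕ 3 ⊕ 9 = 8.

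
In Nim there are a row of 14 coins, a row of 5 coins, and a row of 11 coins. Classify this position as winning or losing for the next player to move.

Nim-sum: 14 ⊕ 5 ⊕ 11 = 0.
The nim-sum is 0, so this is a P-position: the player to move is in a losing position under optimal play.

Losing position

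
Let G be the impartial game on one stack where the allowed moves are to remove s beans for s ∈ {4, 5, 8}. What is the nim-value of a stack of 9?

2

Build the Grundy sequence with g(k) = mex{g(k−s) : s ∈ {4, 5, 8}, s ≤ k}:
g(0) = mex{} = 0
g(1) = mex{} = 0
g(2) = mex{} = 0
g(3) = mex{} = 0
g(4) = mex{0} = 1
g(5) = mex{0} = 1
g(6) = mex{0} = 1
g(7) = mex{0} = 1
g(8) = mex{0,1} = 2
g(9) = mex{0,1} = 2
So g(9) = 2.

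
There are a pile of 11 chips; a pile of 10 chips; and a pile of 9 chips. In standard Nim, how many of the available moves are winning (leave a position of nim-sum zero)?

Compute the nim-sum pairwise:
11 XOR 10 = 1
1 XOR 9 = 8
The overall nim-sum is X = 8. A pile of size p has a winning move iff p XOR X < p (reduce it to p XOR X).
  11: 11 XOR 8 = 3 < 11 — winning move (to 3).
  10: 10 XOR 8 = 2 < 10 — winning move (to 2).
  9: 9 XOR 8 = 1 < 9 — winning move (to 1).
That gives 3 winning moves.

3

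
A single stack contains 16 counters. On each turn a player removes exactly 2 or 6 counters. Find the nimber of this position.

0

Grundy values for subtraction set {2, 6}:
k:     0  1  2  3  4  5  6  7  8  9 10 11 12 13 14 15 16
g(k):  0  0  1  1  0  0  1  1  0  0  1  1  0  0  1  1  0
So g(16) = 0.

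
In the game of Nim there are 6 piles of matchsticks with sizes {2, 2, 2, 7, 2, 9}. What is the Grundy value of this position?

14

In binary:
  0010  (2)
  0010  (2)
  0010  (2)
  0111  (7)
  0010  (2)
  1001  (9)
  ----
  1110  (14)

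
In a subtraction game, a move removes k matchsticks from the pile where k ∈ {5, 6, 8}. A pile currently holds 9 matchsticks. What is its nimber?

Grundy values for subtraction set {5, 6, 8}:
k:     0  1  2  3  4  5  6  7  8  9
g(k):  0  0  0  0  0  1  1  1  1  1
So g(9) = 1.

1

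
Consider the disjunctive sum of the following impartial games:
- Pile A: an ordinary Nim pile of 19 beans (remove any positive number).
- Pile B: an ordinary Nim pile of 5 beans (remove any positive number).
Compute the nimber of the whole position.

Pile A is a plain Nim pile of size 19, so its Grundy value is 19.
Pile B is a plain Nim pile of size 5, so its Grundy value is 5.
The value of a disjunctive sum is the nim-sum of the parts.
Combined value = 19 ⊕ 5 = 22.

22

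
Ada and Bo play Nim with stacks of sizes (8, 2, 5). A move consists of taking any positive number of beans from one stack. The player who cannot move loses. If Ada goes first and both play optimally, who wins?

Ada wins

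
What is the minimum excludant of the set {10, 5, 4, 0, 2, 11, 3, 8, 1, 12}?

The values 0, 1, 2, 3, 4, 5 are all present; 6 is the first non-negative integer missing from the set.

6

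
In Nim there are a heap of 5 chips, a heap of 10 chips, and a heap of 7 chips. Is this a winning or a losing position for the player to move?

Winning position

Nim-sum: 5 ^ 10 ^ 7 = 8.
The nim-sum is 8 ≠ 0, so this is an N-position: the player to move can win.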